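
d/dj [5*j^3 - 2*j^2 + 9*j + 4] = 15*j^2 - 4*j + 9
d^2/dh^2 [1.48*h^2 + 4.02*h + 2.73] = 2.96000000000000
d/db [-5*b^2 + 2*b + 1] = 2 - 10*b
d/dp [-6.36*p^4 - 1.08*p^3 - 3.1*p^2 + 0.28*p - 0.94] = -25.44*p^3 - 3.24*p^2 - 6.2*p + 0.28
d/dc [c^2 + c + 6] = 2*c + 1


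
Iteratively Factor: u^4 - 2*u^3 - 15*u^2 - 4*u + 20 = (u + 2)*(u^3 - 4*u^2 - 7*u + 10) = (u - 5)*(u + 2)*(u^2 + u - 2) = (u - 5)*(u - 1)*(u + 2)*(u + 2)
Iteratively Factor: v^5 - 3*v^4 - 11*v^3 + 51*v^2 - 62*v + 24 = (v - 1)*(v^4 - 2*v^3 - 13*v^2 + 38*v - 24) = (v - 2)*(v - 1)*(v^3 - 13*v + 12) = (v - 3)*(v - 2)*(v - 1)*(v^2 + 3*v - 4) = (v - 3)*(v - 2)*(v - 1)*(v + 4)*(v - 1)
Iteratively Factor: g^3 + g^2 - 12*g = (g)*(g^2 + g - 12) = g*(g + 4)*(g - 3)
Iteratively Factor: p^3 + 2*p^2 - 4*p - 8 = (p - 2)*(p^2 + 4*p + 4) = (p - 2)*(p + 2)*(p + 2)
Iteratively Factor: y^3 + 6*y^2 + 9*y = (y + 3)*(y^2 + 3*y) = (y + 3)^2*(y)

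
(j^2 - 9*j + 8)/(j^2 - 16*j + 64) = (j - 1)/(j - 8)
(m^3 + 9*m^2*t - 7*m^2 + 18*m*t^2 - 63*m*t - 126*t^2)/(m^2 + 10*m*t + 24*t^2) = (m^2 + 3*m*t - 7*m - 21*t)/(m + 4*t)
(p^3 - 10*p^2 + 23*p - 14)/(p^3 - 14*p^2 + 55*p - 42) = (p - 2)/(p - 6)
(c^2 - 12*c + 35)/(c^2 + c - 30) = (c - 7)/(c + 6)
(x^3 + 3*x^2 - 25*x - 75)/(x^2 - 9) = (x^2 - 25)/(x - 3)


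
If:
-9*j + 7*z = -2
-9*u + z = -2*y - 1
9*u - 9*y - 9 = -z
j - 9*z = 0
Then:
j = 9/37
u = -46/333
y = -42/37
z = 1/37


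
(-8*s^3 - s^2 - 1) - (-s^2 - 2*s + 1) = -8*s^3 + 2*s - 2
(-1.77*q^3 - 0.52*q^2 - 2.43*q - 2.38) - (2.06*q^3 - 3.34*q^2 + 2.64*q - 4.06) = -3.83*q^3 + 2.82*q^2 - 5.07*q + 1.68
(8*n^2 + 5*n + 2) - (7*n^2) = n^2 + 5*n + 2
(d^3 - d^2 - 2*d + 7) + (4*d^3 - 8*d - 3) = 5*d^3 - d^2 - 10*d + 4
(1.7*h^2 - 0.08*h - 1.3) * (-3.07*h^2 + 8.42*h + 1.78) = -5.219*h^4 + 14.5596*h^3 + 6.3434*h^2 - 11.0884*h - 2.314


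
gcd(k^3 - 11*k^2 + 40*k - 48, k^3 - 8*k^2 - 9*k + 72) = k - 3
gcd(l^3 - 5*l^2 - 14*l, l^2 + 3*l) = l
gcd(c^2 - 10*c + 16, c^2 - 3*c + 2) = c - 2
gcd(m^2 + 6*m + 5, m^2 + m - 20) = m + 5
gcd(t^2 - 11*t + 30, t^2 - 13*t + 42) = t - 6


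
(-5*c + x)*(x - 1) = -5*c*x + 5*c + x^2 - x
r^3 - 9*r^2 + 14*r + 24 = (r - 6)*(r - 4)*(r + 1)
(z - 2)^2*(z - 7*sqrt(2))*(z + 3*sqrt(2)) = z^4 - 4*sqrt(2)*z^3 - 4*z^3 - 38*z^2 + 16*sqrt(2)*z^2 - 16*sqrt(2)*z + 168*z - 168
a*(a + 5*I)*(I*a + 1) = I*a^3 - 4*a^2 + 5*I*a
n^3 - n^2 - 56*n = n*(n - 8)*(n + 7)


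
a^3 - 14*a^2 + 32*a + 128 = (a - 8)^2*(a + 2)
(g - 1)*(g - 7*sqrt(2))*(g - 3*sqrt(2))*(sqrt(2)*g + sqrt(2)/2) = sqrt(2)*g^4 - 20*g^3 - sqrt(2)*g^3/2 + 10*g^2 + 83*sqrt(2)*g^2/2 - 21*sqrt(2)*g + 10*g - 21*sqrt(2)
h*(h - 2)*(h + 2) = h^3 - 4*h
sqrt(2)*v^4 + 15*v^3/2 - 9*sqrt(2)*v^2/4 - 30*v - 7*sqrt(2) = (v - 2)*(v + 2)*(v + 7*sqrt(2)/2)*(sqrt(2)*v + 1/2)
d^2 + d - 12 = (d - 3)*(d + 4)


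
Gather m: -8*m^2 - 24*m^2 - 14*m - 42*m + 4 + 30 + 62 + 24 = -32*m^2 - 56*m + 120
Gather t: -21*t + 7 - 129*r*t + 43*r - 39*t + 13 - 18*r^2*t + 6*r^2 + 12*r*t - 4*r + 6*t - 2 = 6*r^2 + 39*r + t*(-18*r^2 - 117*r - 54) + 18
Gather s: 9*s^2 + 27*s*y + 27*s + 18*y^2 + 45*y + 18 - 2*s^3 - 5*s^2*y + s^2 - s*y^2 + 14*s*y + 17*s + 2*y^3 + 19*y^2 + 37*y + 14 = -2*s^3 + s^2*(10 - 5*y) + s*(-y^2 + 41*y + 44) + 2*y^3 + 37*y^2 + 82*y + 32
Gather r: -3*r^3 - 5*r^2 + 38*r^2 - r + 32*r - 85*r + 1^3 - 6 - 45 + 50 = -3*r^3 + 33*r^2 - 54*r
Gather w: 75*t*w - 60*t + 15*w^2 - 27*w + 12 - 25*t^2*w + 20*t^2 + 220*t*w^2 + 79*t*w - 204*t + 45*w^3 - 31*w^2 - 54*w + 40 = 20*t^2 - 264*t + 45*w^3 + w^2*(220*t - 16) + w*(-25*t^2 + 154*t - 81) + 52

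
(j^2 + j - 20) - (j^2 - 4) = j - 16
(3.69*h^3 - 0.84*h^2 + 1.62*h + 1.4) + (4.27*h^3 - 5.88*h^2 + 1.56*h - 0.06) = 7.96*h^3 - 6.72*h^2 + 3.18*h + 1.34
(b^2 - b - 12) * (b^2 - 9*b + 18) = b^4 - 10*b^3 + 15*b^2 + 90*b - 216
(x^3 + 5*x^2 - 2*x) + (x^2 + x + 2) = x^3 + 6*x^2 - x + 2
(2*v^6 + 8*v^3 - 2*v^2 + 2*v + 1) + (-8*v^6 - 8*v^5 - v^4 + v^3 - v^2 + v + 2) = -6*v^6 - 8*v^5 - v^4 + 9*v^3 - 3*v^2 + 3*v + 3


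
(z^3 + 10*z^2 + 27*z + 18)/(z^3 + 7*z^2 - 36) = (z + 1)/(z - 2)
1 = 1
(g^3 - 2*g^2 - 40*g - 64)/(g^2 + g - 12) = (g^2 - 6*g - 16)/(g - 3)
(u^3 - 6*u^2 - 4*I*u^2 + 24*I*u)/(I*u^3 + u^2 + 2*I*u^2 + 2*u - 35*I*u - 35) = u*(-I*u^2 + 2*u*(-2 + 3*I) + 24)/(u^3 + u^2*(2 - I) - u*(35 + 2*I) + 35*I)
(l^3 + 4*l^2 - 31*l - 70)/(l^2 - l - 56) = (l^2 - 3*l - 10)/(l - 8)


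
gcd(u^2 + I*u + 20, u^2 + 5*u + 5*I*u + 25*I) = u + 5*I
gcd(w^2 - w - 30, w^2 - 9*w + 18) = w - 6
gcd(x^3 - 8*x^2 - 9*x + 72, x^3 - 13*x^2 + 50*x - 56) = 1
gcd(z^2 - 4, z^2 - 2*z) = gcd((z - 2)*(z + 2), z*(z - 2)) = z - 2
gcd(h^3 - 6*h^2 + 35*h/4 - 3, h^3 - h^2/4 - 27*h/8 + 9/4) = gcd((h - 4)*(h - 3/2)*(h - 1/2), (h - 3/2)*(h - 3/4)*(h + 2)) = h - 3/2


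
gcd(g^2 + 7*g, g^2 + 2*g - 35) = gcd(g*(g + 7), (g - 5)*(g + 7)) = g + 7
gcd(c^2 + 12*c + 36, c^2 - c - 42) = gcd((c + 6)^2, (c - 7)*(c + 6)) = c + 6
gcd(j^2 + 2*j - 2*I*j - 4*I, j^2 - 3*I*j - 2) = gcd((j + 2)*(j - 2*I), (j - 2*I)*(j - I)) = j - 2*I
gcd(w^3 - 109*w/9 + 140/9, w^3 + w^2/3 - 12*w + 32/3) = w + 4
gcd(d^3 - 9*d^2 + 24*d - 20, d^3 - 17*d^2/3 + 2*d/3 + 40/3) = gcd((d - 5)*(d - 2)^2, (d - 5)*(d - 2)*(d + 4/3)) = d^2 - 7*d + 10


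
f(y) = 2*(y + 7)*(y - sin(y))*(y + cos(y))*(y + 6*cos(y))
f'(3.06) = -375.48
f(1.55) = 24.75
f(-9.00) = 4925.40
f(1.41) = 26.48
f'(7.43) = -4096.86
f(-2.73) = -597.06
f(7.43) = 14601.69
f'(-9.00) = -5442.87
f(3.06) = -361.06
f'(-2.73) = 827.25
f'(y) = 2*(1 - 6*sin(y))*(y + 7)*(y - sin(y))*(y + cos(y)) + 2*(1 - sin(y))*(y + 7)*(y - sin(y))*(y + 6*cos(y)) + 2*(1 - cos(y))*(y + 7)*(y + cos(y))*(y + 6*cos(y)) + 2*(y - sin(y))*(y + cos(y))*(y + 6*cos(y)) = -2*(y + 7)*(y - sin(y))*(y + cos(y))*(6*sin(y) - 1) - 2*(y + 7)*(y - sin(y))*(y + 6*cos(y))*(sin(y) - 1) - 2*(y + 7)*(y + cos(y))*(y + 6*cos(y))*(cos(y) - 1) + 2*(y - sin(y))*(y + cos(y))*(y + 6*cos(y))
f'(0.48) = 13.89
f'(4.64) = 5985.51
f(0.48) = 2.16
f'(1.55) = -26.93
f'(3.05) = -379.48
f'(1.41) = 0.97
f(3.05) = -357.29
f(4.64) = 2521.33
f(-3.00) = -815.82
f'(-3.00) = 765.76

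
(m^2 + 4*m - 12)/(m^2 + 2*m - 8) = (m + 6)/(m + 4)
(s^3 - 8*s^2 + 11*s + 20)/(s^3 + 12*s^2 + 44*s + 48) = (s^3 - 8*s^2 + 11*s + 20)/(s^3 + 12*s^2 + 44*s + 48)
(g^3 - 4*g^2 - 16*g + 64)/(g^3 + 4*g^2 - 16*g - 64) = (g - 4)/(g + 4)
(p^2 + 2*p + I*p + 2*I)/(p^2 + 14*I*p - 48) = (p^2 + p*(2 + I) + 2*I)/(p^2 + 14*I*p - 48)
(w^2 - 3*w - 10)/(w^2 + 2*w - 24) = (w^2 - 3*w - 10)/(w^2 + 2*w - 24)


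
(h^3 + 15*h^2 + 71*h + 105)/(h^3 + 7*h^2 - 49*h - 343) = (h^2 + 8*h + 15)/(h^2 - 49)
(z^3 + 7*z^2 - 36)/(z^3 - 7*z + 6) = (z + 6)/(z - 1)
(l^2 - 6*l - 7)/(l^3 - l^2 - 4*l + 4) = (l^2 - 6*l - 7)/(l^3 - l^2 - 4*l + 4)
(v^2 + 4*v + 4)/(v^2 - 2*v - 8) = (v + 2)/(v - 4)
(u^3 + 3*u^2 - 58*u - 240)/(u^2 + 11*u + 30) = u - 8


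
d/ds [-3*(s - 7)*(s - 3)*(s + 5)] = -9*s^2 + 30*s + 87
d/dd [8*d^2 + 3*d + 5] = 16*d + 3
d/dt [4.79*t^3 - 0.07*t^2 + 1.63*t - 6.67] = 14.37*t^2 - 0.14*t + 1.63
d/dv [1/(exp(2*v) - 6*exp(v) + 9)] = 2*(3 - exp(v))*exp(v)/(exp(2*v) - 6*exp(v) + 9)^2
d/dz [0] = 0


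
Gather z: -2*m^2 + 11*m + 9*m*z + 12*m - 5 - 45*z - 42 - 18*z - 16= -2*m^2 + 23*m + z*(9*m - 63) - 63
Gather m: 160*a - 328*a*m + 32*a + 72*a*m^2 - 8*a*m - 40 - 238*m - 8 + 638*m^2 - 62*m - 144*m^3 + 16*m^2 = 192*a - 144*m^3 + m^2*(72*a + 654) + m*(-336*a - 300) - 48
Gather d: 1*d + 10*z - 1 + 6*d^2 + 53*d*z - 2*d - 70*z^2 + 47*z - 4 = 6*d^2 + d*(53*z - 1) - 70*z^2 + 57*z - 5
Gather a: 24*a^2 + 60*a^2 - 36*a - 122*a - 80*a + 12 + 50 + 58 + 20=84*a^2 - 238*a + 140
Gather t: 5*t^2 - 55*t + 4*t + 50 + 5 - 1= 5*t^2 - 51*t + 54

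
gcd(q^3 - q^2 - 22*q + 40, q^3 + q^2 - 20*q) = q^2 + q - 20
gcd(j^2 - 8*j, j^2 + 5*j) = j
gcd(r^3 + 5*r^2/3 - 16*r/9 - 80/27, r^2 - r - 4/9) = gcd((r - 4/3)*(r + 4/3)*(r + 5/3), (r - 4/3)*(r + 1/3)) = r - 4/3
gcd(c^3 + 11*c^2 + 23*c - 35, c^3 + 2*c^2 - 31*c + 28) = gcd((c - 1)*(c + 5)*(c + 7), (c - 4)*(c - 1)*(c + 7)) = c^2 + 6*c - 7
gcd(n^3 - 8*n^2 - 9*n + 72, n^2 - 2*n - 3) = n - 3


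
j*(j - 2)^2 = j^3 - 4*j^2 + 4*j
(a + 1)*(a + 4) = a^2 + 5*a + 4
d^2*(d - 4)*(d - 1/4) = d^4 - 17*d^3/4 + d^2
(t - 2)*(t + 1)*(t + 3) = t^3 + 2*t^2 - 5*t - 6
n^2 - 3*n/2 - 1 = (n - 2)*(n + 1/2)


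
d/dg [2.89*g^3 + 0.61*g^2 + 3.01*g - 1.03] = 8.67*g^2 + 1.22*g + 3.01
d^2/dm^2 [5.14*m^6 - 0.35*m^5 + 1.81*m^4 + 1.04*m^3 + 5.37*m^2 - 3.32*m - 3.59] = 154.2*m^4 - 7.0*m^3 + 21.72*m^2 + 6.24*m + 10.74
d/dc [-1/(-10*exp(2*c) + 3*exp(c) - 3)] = (3 - 20*exp(c))*exp(c)/(10*exp(2*c) - 3*exp(c) + 3)^2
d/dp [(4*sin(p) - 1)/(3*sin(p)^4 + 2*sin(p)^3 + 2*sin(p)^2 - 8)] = 2*(-18*sin(p)^4 - 2*sin(p)^3 - sin(p)^2 + 2*sin(p) - 16)*cos(p)/(3*sin(p)^4 + 2*sin(p)^3 + 2*sin(p)^2 - 8)^2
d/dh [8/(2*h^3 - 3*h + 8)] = 24*(1 - 2*h^2)/(2*h^3 - 3*h + 8)^2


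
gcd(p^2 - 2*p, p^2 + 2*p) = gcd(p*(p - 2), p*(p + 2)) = p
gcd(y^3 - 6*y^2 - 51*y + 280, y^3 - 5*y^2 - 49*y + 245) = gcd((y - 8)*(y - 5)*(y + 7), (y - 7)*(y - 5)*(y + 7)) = y^2 + 2*y - 35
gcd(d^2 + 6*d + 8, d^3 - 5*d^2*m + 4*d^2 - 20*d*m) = d + 4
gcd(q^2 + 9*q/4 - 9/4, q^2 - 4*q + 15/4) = 1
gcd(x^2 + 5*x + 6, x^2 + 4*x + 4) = x + 2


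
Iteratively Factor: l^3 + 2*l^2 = (l)*(l^2 + 2*l) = l*(l + 2)*(l)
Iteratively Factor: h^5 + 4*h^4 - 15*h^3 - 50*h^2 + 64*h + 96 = (h + 1)*(h^4 + 3*h^3 - 18*h^2 - 32*h + 96) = (h - 2)*(h + 1)*(h^3 + 5*h^2 - 8*h - 48) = (h - 2)*(h + 1)*(h + 4)*(h^2 + h - 12) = (h - 3)*(h - 2)*(h + 1)*(h + 4)*(h + 4)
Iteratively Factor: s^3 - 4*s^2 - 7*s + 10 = (s - 1)*(s^2 - 3*s - 10) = (s - 1)*(s + 2)*(s - 5)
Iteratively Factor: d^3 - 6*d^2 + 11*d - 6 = (d - 1)*(d^2 - 5*d + 6) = (d - 2)*(d - 1)*(d - 3)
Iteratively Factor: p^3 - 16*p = (p - 4)*(p^2 + 4*p) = (p - 4)*(p + 4)*(p)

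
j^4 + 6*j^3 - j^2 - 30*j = j*(j - 2)*(j + 3)*(j + 5)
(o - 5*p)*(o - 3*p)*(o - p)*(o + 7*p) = o^4 - 2*o^3*p - 40*o^2*p^2 + 146*o*p^3 - 105*p^4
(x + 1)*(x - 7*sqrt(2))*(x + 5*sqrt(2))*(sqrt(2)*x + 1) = sqrt(2)*x^4 - 3*x^3 + sqrt(2)*x^3 - 72*sqrt(2)*x^2 - 3*x^2 - 72*sqrt(2)*x - 70*x - 70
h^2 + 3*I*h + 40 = (h - 5*I)*(h + 8*I)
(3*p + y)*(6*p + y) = 18*p^2 + 9*p*y + y^2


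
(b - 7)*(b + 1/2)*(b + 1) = b^3 - 11*b^2/2 - 10*b - 7/2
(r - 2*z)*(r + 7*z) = r^2 + 5*r*z - 14*z^2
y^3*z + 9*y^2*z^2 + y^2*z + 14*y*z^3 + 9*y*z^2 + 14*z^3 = (y + 2*z)*(y + 7*z)*(y*z + z)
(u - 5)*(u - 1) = u^2 - 6*u + 5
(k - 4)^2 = k^2 - 8*k + 16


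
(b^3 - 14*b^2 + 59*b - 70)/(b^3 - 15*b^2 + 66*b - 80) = (b - 7)/(b - 8)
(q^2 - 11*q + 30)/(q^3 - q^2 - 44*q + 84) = (q - 5)/(q^2 + 5*q - 14)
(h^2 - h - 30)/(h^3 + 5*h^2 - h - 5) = (h - 6)/(h^2 - 1)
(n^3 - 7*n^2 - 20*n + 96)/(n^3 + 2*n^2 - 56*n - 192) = (n - 3)/(n + 6)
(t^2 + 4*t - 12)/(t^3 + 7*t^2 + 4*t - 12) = (t - 2)/(t^2 + t - 2)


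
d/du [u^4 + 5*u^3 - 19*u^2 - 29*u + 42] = 4*u^3 + 15*u^2 - 38*u - 29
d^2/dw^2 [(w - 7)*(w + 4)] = 2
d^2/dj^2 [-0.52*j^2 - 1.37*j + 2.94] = -1.04000000000000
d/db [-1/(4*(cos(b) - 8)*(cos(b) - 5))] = (13 - 2*cos(b))*sin(b)/(4*(cos(b) - 8)^2*(cos(b) - 5)^2)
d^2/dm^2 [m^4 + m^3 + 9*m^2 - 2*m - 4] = 12*m^2 + 6*m + 18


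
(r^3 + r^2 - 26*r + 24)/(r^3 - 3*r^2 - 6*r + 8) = (r + 6)/(r + 2)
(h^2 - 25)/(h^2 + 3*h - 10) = (h - 5)/(h - 2)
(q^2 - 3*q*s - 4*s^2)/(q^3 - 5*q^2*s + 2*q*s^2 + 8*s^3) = 1/(q - 2*s)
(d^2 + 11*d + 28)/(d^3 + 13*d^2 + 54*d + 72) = (d + 7)/(d^2 + 9*d + 18)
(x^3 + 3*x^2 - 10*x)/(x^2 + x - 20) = x*(x - 2)/(x - 4)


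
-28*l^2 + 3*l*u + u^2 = (-4*l + u)*(7*l + u)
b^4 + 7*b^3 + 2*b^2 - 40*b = b*(b - 2)*(b + 4)*(b + 5)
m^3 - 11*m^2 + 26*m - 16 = (m - 8)*(m - 2)*(m - 1)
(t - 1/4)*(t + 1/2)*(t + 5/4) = t^3 + 3*t^2/2 + 3*t/16 - 5/32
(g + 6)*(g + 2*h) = g^2 + 2*g*h + 6*g + 12*h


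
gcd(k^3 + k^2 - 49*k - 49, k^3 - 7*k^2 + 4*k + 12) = k + 1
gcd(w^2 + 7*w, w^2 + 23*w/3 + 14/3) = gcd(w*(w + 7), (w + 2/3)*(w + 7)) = w + 7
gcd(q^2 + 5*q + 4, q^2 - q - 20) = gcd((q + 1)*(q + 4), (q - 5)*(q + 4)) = q + 4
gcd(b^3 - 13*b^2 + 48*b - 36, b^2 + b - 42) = b - 6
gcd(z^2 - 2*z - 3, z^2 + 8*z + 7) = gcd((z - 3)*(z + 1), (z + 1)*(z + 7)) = z + 1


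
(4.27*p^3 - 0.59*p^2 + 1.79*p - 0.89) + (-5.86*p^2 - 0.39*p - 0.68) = 4.27*p^3 - 6.45*p^2 + 1.4*p - 1.57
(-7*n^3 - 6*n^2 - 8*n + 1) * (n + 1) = -7*n^4 - 13*n^3 - 14*n^2 - 7*n + 1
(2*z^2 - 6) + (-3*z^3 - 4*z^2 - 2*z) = -3*z^3 - 2*z^2 - 2*z - 6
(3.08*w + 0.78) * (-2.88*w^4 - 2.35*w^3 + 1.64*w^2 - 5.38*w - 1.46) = -8.8704*w^5 - 9.4844*w^4 + 3.2182*w^3 - 15.2912*w^2 - 8.6932*w - 1.1388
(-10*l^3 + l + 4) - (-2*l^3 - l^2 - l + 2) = -8*l^3 + l^2 + 2*l + 2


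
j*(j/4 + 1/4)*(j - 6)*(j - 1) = j^4/4 - 3*j^3/2 - j^2/4 + 3*j/2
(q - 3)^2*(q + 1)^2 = q^4 - 4*q^3 - 2*q^2 + 12*q + 9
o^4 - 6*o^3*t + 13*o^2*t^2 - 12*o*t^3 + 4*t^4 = (o - 2*t)^2*(o - t)^2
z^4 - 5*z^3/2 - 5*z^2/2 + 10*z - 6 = (z - 2)*(z - 3/2)*(z - 1)*(z + 2)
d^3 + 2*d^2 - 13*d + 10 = (d - 2)*(d - 1)*(d + 5)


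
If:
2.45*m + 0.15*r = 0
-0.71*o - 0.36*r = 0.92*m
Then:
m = -0.0612244897959184*r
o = -0.42770911181374*r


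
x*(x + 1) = x^2 + x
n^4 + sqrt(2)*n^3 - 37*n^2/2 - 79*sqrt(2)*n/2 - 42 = (n - 7*sqrt(2)/2)*(n + sqrt(2))*(n + 3*sqrt(2)/2)*(n + 2*sqrt(2))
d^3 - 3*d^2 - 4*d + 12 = (d - 3)*(d - 2)*(d + 2)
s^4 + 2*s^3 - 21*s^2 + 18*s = s*(s - 3)*(s - 1)*(s + 6)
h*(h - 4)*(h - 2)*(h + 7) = h^4 + h^3 - 34*h^2 + 56*h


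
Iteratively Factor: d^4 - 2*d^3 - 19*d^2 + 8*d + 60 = (d - 5)*(d^3 + 3*d^2 - 4*d - 12) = (d - 5)*(d + 3)*(d^2 - 4) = (d - 5)*(d + 2)*(d + 3)*(d - 2)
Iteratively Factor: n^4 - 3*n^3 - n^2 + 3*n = (n + 1)*(n^3 - 4*n^2 + 3*n) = (n - 3)*(n + 1)*(n^2 - n) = n*(n - 3)*(n + 1)*(n - 1)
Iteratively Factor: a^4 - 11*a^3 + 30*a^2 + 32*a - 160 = (a - 4)*(a^3 - 7*a^2 + 2*a + 40) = (a - 5)*(a - 4)*(a^2 - 2*a - 8) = (a - 5)*(a - 4)*(a + 2)*(a - 4)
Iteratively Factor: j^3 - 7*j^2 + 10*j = (j - 2)*(j^2 - 5*j) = j*(j - 2)*(j - 5)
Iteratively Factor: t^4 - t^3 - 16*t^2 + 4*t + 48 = (t - 4)*(t^3 + 3*t^2 - 4*t - 12) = (t - 4)*(t - 2)*(t^2 + 5*t + 6) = (t - 4)*(t - 2)*(t + 2)*(t + 3)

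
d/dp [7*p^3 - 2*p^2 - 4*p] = 21*p^2 - 4*p - 4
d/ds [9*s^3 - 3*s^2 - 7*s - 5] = 27*s^2 - 6*s - 7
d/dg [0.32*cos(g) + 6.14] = -0.32*sin(g)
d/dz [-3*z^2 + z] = 1 - 6*z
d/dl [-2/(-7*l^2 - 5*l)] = 2*(-14*l - 5)/(l^2*(7*l + 5)^2)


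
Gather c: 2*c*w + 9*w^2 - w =2*c*w + 9*w^2 - w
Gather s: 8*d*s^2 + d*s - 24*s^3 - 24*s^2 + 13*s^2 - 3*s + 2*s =-24*s^3 + s^2*(8*d - 11) + s*(d - 1)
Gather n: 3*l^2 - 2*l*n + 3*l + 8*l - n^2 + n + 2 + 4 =3*l^2 + 11*l - n^2 + n*(1 - 2*l) + 6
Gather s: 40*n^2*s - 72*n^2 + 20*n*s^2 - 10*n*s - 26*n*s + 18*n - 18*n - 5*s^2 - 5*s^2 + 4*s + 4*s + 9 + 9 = -72*n^2 + s^2*(20*n - 10) + s*(40*n^2 - 36*n + 8) + 18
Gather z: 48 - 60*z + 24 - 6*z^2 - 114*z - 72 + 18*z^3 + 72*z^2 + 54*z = 18*z^3 + 66*z^2 - 120*z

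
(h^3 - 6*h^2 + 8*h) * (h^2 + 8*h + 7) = h^5 + 2*h^4 - 33*h^3 + 22*h^2 + 56*h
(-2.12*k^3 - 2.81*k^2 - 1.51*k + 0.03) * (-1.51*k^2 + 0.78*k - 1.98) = 3.2012*k^5 + 2.5895*k^4 + 4.2859*k^3 + 4.3407*k^2 + 3.0132*k - 0.0594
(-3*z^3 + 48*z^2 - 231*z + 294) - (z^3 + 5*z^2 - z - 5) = -4*z^3 + 43*z^2 - 230*z + 299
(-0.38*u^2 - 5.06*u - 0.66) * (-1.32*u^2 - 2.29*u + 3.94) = 0.5016*u^4 + 7.5494*u^3 + 10.9614*u^2 - 18.425*u - 2.6004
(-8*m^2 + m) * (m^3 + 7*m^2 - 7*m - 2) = -8*m^5 - 55*m^4 + 63*m^3 + 9*m^2 - 2*m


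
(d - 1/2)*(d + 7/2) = d^2 + 3*d - 7/4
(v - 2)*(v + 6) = v^2 + 4*v - 12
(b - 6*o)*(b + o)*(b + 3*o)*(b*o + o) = b^4*o - 2*b^3*o^2 + b^3*o - 21*b^2*o^3 - 2*b^2*o^2 - 18*b*o^4 - 21*b*o^3 - 18*o^4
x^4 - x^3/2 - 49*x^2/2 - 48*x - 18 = (x - 6)*(x + 1/2)*(x + 2)*(x + 3)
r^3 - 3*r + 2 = (r - 1)^2*(r + 2)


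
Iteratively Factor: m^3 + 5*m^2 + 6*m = (m)*(m^2 + 5*m + 6) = m*(m + 2)*(m + 3)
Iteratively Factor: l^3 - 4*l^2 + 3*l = (l)*(l^2 - 4*l + 3) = l*(l - 1)*(l - 3)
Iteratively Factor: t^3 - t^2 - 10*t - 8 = (t + 1)*(t^2 - 2*t - 8) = (t - 4)*(t + 1)*(t + 2)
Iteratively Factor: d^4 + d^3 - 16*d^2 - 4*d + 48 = (d + 4)*(d^3 - 3*d^2 - 4*d + 12) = (d + 2)*(d + 4)*(d^2 - 5*d + 6) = (d - 2)*(d + 2)*(d + 4)*(d - 3)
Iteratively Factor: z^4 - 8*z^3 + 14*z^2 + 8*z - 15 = (z + 1)*(z^3 - 9*z^2 + 23*z - 15) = (z - 3)*(z + 1)*(z^2 - 6*z + 5) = (z - 3)*(z - 1)*(z + 1)*(z - 5)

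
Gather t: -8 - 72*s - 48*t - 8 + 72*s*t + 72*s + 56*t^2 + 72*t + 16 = 56*t^2 + t*(72*s + 24)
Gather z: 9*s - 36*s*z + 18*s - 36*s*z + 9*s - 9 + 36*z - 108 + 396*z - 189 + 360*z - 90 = 36*s + z*(792 - 72*s) - 396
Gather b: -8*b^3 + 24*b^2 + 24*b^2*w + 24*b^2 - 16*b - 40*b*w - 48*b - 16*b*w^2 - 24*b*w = -8*b^3 + b^2*(24*w + 48) + b*(-16*w^2 - 64*w - 64)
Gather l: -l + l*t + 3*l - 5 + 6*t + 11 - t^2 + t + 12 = l*(t + 2) - t^2 + 7*t + 18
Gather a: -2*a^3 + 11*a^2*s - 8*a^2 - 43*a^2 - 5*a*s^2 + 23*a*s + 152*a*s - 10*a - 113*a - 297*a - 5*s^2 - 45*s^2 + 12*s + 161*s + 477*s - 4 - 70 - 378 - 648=-2*a^3 + a^2*(11*s - 51) + a*(-5*s^2 + 175*s - 420) - 50*s^2 + 650*s - 1100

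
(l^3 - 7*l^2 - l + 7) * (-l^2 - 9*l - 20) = -l^5 - 2*l^4 + 44*l^3 + 142*l^2 - 43*l - 140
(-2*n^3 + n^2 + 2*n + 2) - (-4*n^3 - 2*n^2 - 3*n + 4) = 2*n^3 + 3*n^2 + 5*n - 2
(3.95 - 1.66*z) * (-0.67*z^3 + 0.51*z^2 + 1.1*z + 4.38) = 1.1122*z^4 - 3.4931*z^3 + 0.1885*z^2 - 2.9258*z + 17.301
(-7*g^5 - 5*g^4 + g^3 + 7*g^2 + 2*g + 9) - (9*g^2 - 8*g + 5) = -7*g^5 - 5*g^4 + g^3 - 2*g^2 + 10*g + 4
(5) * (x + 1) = 5*x + 5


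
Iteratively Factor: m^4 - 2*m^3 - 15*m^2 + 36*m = (m - 3)*(m^3 + m^2 - 12*m) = (m - 3)*(m + 4)*(m^2 - 3*m) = (m - 3)^2*(m + 4)*(m)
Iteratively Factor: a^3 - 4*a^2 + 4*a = (a)*(a^2 - 4*a + 4) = a*(a - 2)*(a - 2)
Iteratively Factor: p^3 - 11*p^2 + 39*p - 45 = (p - 5)*(p^2 - 6*p + 9) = (p - 5)*(p - 3)*(p - 3)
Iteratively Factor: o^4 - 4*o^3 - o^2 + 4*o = (o + 1)*(o^3 - 5*o^2 + 4*o) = (o - 1)*(o + 1)*(o^2 - 4*o) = o*(o - 1)*(o + 1)*(o - 4)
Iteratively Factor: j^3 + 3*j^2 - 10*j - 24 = (j + 4)*(j^2 - j - 6) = (j + 2)*(j + 4)*(j - 3)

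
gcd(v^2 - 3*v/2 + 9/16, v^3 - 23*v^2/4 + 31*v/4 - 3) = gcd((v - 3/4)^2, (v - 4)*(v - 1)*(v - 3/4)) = v - 3/4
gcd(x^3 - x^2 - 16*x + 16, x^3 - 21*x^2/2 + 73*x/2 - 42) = x - 4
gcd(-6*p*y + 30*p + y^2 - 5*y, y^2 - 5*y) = y - 5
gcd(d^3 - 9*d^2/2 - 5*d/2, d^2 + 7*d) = d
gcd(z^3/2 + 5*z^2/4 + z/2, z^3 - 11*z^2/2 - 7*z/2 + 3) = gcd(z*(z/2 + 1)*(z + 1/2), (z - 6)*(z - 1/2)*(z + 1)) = 1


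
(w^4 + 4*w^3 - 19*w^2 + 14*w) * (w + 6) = w^5 + 10*w^4 + 5*w^3 - 100*w^2 + 84*w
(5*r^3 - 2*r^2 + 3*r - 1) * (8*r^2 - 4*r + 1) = 40*r^5 - 36*r^4 + 37*r^3 - 22*r^2 + 7*r - 1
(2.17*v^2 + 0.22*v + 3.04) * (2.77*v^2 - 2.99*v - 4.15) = 6.0109*v^4 - 5.8789*v^3 - 1.2425*v^2 - 10.0026*v - 12.616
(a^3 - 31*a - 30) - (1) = a^3 - 31*a - 31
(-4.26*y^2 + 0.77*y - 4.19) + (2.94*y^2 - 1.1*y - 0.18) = -1.32*y^2 - 0.33*y - 4.37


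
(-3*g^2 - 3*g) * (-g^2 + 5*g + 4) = 3*g^4 - 12*g^3 - 27*g^2 - 12*g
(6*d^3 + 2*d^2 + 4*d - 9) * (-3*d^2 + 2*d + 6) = -18*d^5 + 6*d^4 + 28*d^3 + 47*d^2 + 6*d - 54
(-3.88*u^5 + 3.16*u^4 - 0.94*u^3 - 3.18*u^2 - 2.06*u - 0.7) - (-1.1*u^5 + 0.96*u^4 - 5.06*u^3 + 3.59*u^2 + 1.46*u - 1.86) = -2.78*u^5 + 2.2*u^4 + 4.12*u^3 - 6.77*u^2 - 3.52*u + 1.16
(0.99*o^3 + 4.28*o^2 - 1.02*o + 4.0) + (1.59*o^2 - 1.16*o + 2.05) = 0.99*o^3 + 5.87*o^2 - 2.18*o + 6.05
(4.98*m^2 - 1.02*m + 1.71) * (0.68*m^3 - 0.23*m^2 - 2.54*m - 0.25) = 3.3864*m^5 - 1.839*m^4 - 11.2518*m^3 + 0.9525*m^2 - 4.0884*m - 0.4275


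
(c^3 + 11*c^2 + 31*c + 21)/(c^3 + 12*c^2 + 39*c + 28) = (c + 3)/(c + 4)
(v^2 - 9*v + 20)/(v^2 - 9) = (v^2 - 9*v + 20)/(v^2 - 9)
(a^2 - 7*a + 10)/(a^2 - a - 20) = (a - 2)/(a + 4)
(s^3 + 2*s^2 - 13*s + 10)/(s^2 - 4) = (s^2 + 4*s - 5)/(s + 2)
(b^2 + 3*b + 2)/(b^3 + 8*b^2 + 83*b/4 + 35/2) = 4*(b + 1)/(4*b^2 + 24*b + 35)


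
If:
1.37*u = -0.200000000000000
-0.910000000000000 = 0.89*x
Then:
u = -0.15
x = -1.02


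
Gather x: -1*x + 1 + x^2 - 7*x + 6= x^2 - 8*x + 7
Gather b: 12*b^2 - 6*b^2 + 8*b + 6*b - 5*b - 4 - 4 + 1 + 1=6*b^2 + 9*b - 6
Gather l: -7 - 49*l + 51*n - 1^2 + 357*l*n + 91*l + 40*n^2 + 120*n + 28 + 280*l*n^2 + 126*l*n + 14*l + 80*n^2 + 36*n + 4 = l*(280*n^2 + 483*n + 56) + 120*n^2 + 207*n + 24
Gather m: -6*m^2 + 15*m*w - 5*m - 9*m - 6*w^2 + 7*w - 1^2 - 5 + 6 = -6*m^2 + m*(15*w - 14) - 6*w^2 + 7*w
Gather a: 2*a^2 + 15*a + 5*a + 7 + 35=2*a^2 + 20*a + 42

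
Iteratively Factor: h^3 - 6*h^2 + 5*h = (h - 5)*(h^2 - h) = (h - 5)*(h - 1)*(h)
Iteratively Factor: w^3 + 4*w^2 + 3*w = (w)*(w^2 + 4*w + 3) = w*(w + 1)*(w + 3)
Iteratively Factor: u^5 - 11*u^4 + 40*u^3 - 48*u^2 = (u - 3)*(u^4 - 8*u^3 + 16*u^2) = u*(u - 3)*(u^3 - 8*u^2 + 16*u) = u*(u - 4)*(u - 3)*(u^2 - 4*u) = u*(u - 4)^2*(u - 3)*(u)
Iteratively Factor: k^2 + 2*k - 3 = (k - 1)*(k + 3)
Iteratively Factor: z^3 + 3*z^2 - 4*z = (z)*(z^2 + 3*z - 4) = z*(z - 1)*(z + 4)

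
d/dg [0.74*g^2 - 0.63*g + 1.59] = 1.48*g - 0.63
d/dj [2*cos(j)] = -2*sin(j)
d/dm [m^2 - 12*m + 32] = 2*m - 12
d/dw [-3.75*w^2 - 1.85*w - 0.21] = -7.5*w - 1.85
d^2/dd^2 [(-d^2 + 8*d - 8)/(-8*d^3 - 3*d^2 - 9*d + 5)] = 2*(64*d^6 - 1536*d^5 + 2280*d^4 + 2293*d^3 + 69*d^2 + 1248*d + 433)/(512*d^9 + 576*d^8 + 1944*d^7 + 363*d^6 + 1467*d^5 - 1566*d^4 + 519*d^3 - 990*d^2 + 675*d - 125)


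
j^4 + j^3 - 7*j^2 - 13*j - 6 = (j - 3)*(j + 1)^2*(j + 2)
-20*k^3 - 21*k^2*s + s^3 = (-5*k + s)*(k + s)*(4*k + s)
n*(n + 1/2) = n^2 + n/2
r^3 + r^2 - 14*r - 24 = (r - 4)*(r + 2)*(r + 3)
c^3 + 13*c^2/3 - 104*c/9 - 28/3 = (c - 7/3)*(c + 2/3)*(c + 6)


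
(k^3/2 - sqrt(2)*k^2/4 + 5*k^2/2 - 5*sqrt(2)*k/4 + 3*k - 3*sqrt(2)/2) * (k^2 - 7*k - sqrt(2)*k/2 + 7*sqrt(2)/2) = k^5/2 - k^4 - sqrt(2)*k^4/2 - 57*k^3/4 + sqrt(2)*k^3 - 43*k^2/2 + 29*sqrt(2)*k^2/2 - 29*k/4 + 21*sqrt(2)*k - 21/2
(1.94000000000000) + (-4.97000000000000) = -3.03000000000000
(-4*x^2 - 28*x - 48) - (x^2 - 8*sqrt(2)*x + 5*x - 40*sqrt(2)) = -5*x^2 - 33*x + 8*sqrt(2)*x - 48 + 40*sqrt(2)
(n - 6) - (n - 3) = -3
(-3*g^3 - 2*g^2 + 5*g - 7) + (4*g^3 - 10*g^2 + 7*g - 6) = g^3 - 12*g^2 + 12*g - 13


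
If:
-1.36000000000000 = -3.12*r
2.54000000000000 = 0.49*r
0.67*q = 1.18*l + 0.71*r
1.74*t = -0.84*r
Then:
No Solution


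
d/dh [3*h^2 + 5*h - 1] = 6*h + 5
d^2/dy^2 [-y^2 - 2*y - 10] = -2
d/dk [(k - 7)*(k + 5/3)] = 2*k - 16/3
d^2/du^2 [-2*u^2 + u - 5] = -4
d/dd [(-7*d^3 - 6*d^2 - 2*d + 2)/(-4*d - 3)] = (56*d^3 + 87*d^2 + 36*d + 14)/(16*d^2 + 24*d + 9)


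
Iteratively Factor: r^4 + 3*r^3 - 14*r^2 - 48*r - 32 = (r - 4)*(r^3 + 7*r^2 + 14*r + 8) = (r - 4)*(r + 4)*(r^2 + 3*r + 2) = (r - 4)*(r + 2)*(r + 4)*(r + 1)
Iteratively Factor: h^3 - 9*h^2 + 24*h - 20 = (h - 5)*(h^2 - 4*h + 4) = (h - 5)*(h - 2)*(h - 2)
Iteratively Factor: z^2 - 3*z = (z)*(z - 3)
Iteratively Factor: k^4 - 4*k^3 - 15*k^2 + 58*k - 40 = (k - 5)*(k^3 + k^2 - 10*k + 8) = (k - 5)*(k - 1)*(k^2 + 2*k - 8) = (k - 5)*(k - 1)*(k + 4)*(k - 2)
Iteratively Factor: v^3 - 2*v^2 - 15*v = (v - 5)*(v^2 + 3*v) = (v - 5)*(v + 3)*(v)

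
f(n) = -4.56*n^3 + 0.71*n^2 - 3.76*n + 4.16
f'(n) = -13.68*n^2 + 1.42*n - 3.76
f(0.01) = 4.12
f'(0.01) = -3.75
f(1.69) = -22.18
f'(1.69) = -40.43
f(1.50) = -15.27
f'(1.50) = -32.41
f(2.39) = -63.02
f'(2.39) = -78.51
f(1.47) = -14.32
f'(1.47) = -31.23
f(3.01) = -125.08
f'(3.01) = -123.43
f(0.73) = 0.02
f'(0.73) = -10.01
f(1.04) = -4.11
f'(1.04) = -17.08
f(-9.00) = 3419.75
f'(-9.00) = -1124.62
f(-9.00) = 3419.75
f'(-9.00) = -1124.62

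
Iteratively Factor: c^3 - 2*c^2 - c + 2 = (c - 2)*(c^2 - 1) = (c - 2)*(c + 1)*(c - 1)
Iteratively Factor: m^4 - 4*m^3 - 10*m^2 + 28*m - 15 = (m - 5)*(m^3 + m^2 - 5*m + 3) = (m - 5)*(m + 3)*(m^2 - 2*m + 1) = (m - 5)*(m - 1)*(m + 3)*(m - 1)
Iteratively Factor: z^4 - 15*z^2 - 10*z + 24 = (z + 3)*(z^3 - 3*z^2 - 6*z + 8) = (z - 1)*(z + 3)*(z^2 - 2*z - 8) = (z - 1)*(z + 2)*(z + 3)*(z - 4)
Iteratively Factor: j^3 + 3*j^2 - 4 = (j - 1)*(j^2 + 4*j + 4) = (j - 1)*(j + 2)*(j + 2)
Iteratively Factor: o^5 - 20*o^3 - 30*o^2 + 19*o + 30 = (o - 5)*(o^4 + 5*o^3 + 5*o^2 - 5*o - 6) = (o - 5)*(o + 3)*(o^3 + 2*o^2 - o - 2) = (o - 5)*(o - 1)*(o + 3)*(o^2 + 3*o + 2) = (o - 5)*(o - 1)*(o + 2)*(o + 3)*(o + 1)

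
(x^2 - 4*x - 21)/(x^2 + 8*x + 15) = (x - 7)/(x + 5)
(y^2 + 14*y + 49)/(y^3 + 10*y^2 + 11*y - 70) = (y + 7)/(y^2 + 3*y - 10)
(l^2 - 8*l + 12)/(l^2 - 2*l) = (l - 6)/l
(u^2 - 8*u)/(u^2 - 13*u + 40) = u/(u - 5)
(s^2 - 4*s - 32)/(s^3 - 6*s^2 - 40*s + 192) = (s + 4)/(s^2 + 2*s - 24)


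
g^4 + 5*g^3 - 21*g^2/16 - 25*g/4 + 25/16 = (g - 1)*(g - 1/4)*(g + 5/4)*(g + 5)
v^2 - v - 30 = (v - 6)*(v + 5)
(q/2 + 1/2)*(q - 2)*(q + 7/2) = q^3/2 + 5*q^2/4 - 11*q/4 - 7/2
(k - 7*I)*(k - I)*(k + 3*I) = k^3 - 5*I*k^2 + 17*k - 21*I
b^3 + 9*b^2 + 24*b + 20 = (b + 2)^2*(b + 5)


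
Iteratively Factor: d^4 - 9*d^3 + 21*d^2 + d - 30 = (d - 2)*(d^3 - 7*d^2 + 7*d + 15) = (d - 2)*(d + 1)*(d^2 - 8*d + 15) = (d - 5)*(d - 2)*(d + 1)*(d - 3)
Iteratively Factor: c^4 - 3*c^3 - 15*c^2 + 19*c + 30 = (c - 2)*(c^3 - c^2 - 17*c - 15) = (c - 5)*(c - 2)*(c^2 + 4*c + 3) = (c - 5)*(c - 2)*(c + 1)*(c + 3)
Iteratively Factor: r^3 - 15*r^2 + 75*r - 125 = (r - 5)*(r^2 - 10*r + 25) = (r - 5)^2*(r - 5)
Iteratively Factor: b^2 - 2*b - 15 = (b - 5)*(b + 3)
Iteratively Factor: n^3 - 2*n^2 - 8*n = (n - 4)*(n^2 + 2*n) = n*(n - 4)*(n + 2)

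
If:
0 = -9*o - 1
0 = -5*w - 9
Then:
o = -1/9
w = -9/5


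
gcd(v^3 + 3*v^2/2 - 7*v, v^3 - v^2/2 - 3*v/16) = v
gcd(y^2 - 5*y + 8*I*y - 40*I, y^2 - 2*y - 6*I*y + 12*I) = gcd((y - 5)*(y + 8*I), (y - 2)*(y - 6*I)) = 1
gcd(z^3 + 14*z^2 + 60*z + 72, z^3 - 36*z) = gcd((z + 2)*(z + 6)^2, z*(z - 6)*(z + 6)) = z + 6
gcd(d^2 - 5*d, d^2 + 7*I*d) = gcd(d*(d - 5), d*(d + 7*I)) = d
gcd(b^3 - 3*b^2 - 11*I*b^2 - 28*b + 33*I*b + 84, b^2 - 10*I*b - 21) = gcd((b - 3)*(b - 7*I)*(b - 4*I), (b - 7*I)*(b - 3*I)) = b - 7*I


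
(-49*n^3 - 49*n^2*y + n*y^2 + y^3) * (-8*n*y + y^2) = 392*n^4*y + 343*n^3*y^2 - 57*n^2*y^3 - 7*n*y^4 + y^5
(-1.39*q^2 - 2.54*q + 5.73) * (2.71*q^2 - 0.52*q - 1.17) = -3.7669*q^4 - 6.1606*q^3 + 18.4754*q^2 - 0.00780000000000047*q - 6.7041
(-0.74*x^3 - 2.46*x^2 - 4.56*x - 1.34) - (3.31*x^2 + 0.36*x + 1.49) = -0.74*x^3 - 5.77*x^2 - 4.92*x - 2.83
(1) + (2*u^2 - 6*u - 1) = 2*u^2 - 6*u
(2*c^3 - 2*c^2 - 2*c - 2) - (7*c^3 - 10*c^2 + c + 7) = -5*c^3 + 8*c^2 - 3*c - 9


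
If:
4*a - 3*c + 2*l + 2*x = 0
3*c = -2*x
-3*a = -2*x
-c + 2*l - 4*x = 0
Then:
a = 0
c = 0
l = 0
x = 0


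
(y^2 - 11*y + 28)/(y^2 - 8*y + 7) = (y - 4)/(y - 1)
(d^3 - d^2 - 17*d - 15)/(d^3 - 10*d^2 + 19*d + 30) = (d + 3)/(d - 6)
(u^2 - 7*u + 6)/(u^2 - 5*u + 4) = (u - 6)/(u - 4)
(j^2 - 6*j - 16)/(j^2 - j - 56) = (j + 2)/(j + 7)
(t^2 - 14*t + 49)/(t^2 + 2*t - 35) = (t^2 - 14*t + 49)/(t^2 + 2*t - 35)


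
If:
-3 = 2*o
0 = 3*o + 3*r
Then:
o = -3/2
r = 3/2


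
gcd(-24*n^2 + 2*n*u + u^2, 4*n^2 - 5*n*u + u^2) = -4*n + u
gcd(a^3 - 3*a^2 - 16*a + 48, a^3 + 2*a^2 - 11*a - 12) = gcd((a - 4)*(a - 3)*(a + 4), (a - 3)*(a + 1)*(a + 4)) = a^2 + a - 12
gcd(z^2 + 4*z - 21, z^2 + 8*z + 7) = z + 7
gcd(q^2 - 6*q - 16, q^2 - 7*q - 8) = q - 8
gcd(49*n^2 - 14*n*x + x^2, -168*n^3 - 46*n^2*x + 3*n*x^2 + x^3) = -7*n + x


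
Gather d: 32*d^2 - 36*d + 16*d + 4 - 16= 32*d^2 - 20*d - 12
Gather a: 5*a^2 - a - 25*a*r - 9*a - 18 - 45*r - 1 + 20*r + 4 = 5*a^2 + a*(-25*r - 10) - 25*r - 15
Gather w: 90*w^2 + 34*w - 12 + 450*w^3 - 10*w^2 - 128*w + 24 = 450*w^3 + 80*w^2 - 94*w + 12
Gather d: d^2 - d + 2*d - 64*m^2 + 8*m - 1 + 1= d^2 + d - 64*m^2 + 8*m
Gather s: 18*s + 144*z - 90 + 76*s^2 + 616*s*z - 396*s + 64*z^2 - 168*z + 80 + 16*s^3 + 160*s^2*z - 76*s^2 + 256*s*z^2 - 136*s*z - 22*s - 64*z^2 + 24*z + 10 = 16*s^3 + 160*s^2*z + s*(256*z^2 + 480*z - 400)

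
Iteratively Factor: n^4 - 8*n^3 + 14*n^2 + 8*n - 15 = (n - 3)*(n^3 - 5*n^2 - n + 5) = (n - 3)*(n - 1)*(n^2 - 4*n - 5) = (n - 3)*(n - 1)*(n + 1)*(n - 5)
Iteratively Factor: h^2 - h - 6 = (h - 3)*(h + 2)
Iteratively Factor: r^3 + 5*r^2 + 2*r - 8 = (r + 2)*(r^2 + 3*r - 4) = (r - 1)*(r + 2)*(r + 4)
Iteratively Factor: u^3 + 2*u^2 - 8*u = (u - 2)*(u^2 + 4*u) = (u - 2)*(u + 4)*(u)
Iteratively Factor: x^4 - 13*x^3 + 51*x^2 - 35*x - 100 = (x - 4)*(x^3 - 9*x^2 + 15*x + 25) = (x - 4)*(x + 1)*(x^2 - 10*x + 25) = (x - 5)*(x - 4)*(x + 1)*(x - 5)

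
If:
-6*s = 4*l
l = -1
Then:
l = -1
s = 2/3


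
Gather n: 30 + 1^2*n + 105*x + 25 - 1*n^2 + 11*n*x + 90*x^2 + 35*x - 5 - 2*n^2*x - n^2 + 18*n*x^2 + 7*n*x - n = n^2*(-2*x - 2) + n*(18*x^2 + 18*x) + 90*x^2 + 140*x + 50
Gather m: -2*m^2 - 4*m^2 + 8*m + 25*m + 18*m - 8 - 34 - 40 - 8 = -6*m^2 + 51*m - 90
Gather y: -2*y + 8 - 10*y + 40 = 48 - 12*y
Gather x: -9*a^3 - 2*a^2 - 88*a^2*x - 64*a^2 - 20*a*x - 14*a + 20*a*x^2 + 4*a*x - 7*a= -9*a^3 - 66*a^2 + 20*a*x^2 - 21*a + x*(-88*a^2 - 16*a)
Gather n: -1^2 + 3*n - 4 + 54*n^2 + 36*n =54*n^2 + 39*n - 5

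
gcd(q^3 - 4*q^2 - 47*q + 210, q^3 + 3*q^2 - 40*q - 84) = q^2 + q - 42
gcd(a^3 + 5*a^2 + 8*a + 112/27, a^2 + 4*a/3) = a + 4/3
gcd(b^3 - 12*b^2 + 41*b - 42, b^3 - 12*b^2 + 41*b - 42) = b^3 - 12*b^2 + 41*b - 42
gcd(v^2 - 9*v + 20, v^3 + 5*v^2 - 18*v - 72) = v - 4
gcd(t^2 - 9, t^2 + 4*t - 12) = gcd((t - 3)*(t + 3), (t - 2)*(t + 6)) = 1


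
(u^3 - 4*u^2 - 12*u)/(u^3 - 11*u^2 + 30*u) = (u + 2)/(u - 5)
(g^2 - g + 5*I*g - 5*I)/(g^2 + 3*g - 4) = (g + 5*I)/(g + 4)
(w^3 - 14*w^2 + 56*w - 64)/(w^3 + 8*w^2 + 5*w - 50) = (w^2 - 12*w + 32)/(w^2 + 10*w + 25)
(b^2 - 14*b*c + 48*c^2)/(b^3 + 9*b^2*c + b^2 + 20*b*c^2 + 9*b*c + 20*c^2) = (b^2 - 14*b*c + 48*c^2)/(b^3 + 9*b^2*c + b^2 + 20*b*c^2 + 9*b*c + 20*c^2)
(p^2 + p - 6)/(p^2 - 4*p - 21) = (p - 2)/(p - 7)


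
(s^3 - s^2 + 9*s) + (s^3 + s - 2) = 2*s^3 - s^2 + 10*s - 2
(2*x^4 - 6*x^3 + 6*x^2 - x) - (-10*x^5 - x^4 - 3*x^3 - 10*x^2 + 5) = 10*x^5 + 3*x^4 - 3*x^3 + 16*x^2 - x - 5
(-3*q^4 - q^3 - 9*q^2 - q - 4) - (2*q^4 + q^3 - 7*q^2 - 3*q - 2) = -5*q^4 - 2*q^3 - 2*q^2 + 2*q - 2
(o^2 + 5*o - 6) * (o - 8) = o^3 - 3*o^2 - 46*o + 48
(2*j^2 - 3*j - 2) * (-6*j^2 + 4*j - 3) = -12*j^4 + 26*j^3 - 6*j^2 + j + 6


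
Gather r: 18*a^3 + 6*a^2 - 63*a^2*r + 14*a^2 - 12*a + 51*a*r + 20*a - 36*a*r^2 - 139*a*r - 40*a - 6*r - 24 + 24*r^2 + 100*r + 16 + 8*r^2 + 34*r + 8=18*a^3 + 20*a^2 - 32*a + r^2*(32 - 36*a) + r*(-63*a^2 - 88*a + 128)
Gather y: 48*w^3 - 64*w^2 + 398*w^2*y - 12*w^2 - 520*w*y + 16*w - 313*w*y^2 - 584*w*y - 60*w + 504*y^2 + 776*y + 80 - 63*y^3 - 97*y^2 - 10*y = 48*w^3 - 76*w^2 - 44*w - 63*y^3 + y^2*(407 - 313*w) + y*(398*w^2 - 1104*w + 766) + 80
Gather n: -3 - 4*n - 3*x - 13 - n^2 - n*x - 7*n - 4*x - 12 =-n^2 + n*(-x - 11) - 7*x - 28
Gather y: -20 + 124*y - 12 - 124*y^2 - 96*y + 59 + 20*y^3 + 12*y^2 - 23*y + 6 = 20*y^3 - 112*y^2 + 5*y + 33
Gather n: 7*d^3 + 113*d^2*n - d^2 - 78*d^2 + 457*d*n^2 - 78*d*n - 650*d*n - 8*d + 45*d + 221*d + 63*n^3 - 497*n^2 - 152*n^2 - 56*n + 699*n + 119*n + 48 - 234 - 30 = 7*d^3 - 79*d^2 + 258*d + 63*n^3 + n^2*(457*d - 649) + n*(113*d^2 - 728*d + 762) - 216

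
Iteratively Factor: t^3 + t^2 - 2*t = (t - 1)*(t^2 + 2*t) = (t - 1)*(t + 2)*(t)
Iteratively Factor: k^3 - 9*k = (k - 3)*(k^2 + 3*k) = k*(k - 3)*(k + 3)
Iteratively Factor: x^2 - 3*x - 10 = (x - 5)*(x + 2)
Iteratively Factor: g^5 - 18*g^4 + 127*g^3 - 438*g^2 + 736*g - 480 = (g - 2)*(g^4 - 16*g^3 + 95*g^2 - 248*g + 240) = (g - 3)*(g - 2)*(g^3 - 13*g^2 + 56*g - 80) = (g - 4)*(g - 3)*(g - 2)*(g^2 - 9*g + 20) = (g - 4)^2*(g - 3)*(g - 2)*(g - 5)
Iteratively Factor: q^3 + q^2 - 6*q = (q)*(q^2 + q - 6) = q*(q - 2)*(q + 3)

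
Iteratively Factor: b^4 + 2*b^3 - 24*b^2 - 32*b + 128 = (b + 4)*(b^3 - 2*b^2 - 16*b + 32) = (b + 4)^2*(b^2 - 6*b + 8) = (b - 2)*(b + 4)^2*(b - 4)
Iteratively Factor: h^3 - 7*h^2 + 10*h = (h - 2)*(h^2 - 5*h) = h*(h - 2)*(h - 5)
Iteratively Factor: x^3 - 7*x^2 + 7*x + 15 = (x + 1)*(x^2 - 8*x + 15) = (x - 3)*(x + 1)*(x - 5)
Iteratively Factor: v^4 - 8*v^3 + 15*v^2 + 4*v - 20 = (v - 5)*(v^3 - 3*v^2 + 4) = (v - 5)*(v - 2)*(v^2 - v - 2) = (v - 5)*(v - 2)*(v + 1)*(v - 2)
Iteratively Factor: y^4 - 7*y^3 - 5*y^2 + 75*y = (y + 3)*(y^3 - 10*y^2 + 25*y) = (y - 5)*(y + 3)*(y^2 - 5*y) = (y - 5)^2*(y + 3)*(y)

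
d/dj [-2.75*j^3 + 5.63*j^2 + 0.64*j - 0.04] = -8.25*j^2 + 11.26*j + 0.64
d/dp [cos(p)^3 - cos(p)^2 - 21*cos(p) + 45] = (-3*cos(p)^2 + 2*cos(p) + 21)*sin(p)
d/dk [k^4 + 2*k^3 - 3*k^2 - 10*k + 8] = 4*k^3 + 6*k^2 - 6*k - 10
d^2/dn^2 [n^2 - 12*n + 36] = 2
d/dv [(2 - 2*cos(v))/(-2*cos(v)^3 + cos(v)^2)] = 2*(4*cos(v)^2 - 7*cos(v) + 2)*sin(v)/((2*cos(v) - 1)^2*cos(v)^3)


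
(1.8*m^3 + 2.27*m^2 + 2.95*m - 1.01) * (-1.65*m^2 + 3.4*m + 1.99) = -2.97*m^5 + 2.3745*m^4 + 6.4325*m^3 + 16.2138*m^2 + 2.4365*m - 2.0099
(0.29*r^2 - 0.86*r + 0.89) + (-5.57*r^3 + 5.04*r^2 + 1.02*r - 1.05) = -5.57*r^3 + 5.33*r^2 + 0.16*r - 0.16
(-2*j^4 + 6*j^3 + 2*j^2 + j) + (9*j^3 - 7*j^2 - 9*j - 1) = -2*j^4 + 15*j^3 - 5*j^2 - 8*j - 1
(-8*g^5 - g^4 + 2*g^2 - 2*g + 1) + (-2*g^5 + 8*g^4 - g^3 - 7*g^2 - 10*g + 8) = -10*g^5 + 7*g^4 - g^3 - 5*g^2 - 12*g + 9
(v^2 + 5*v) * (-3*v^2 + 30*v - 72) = -3*v^4 + 15*v^3 + 78*v^2 - 360*v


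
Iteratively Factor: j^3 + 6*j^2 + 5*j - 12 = (j + 3)*(j^2 + 3*j - 4) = (j - 1)*(j + 3)*(j + 4)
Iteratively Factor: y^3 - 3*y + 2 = (y - 1)*(y^2 + y - 2) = (y - 1)*(y + 2)*(y - 1)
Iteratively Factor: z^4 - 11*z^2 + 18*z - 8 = (z - 1)*(z^3 + z^2 - 10*z + 8) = (z - 1)*(z + 4)*(z^2 - 3*z + 2) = (z - 1)^2*(z + 4)*(z - 2)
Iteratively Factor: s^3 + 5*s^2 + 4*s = (s + 4)*(s^2 + s) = (s + 1)*(s + 4)*(s)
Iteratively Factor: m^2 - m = (m - 1)*(m)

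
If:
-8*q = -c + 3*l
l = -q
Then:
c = 5*q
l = -q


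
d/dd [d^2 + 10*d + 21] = 2*d + 10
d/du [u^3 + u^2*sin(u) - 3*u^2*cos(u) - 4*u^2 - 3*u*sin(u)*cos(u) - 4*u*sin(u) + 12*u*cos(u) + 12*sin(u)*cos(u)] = 3*u^2*sin(u) + u^2*cos(u) + 3*u^2 - 10*sqrt(2)*u*sin(u + pi/4) - 3*u*cos(2*u) - 8*u - 4*sin(u) - 3*sin(2*u)/2 + 12*cos(u) + 12*cos(2*u)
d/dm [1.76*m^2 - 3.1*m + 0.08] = 3.52*m - 3.1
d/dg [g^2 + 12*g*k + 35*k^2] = 2*g + 12*k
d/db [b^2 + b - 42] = 2*b + 1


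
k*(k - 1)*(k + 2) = k^3 + k^2 - 2*k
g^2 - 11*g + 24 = (g - 8)*(g - 3)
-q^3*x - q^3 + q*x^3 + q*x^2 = (-q + x)*(q + x)*(q*x + q)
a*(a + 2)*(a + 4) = a^3 + 6*a^2 + 8*a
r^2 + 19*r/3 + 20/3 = (r + 4/3)*(r + 5)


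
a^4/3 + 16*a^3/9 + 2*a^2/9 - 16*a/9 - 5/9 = (a/3 + 1/3)*(a - 1)*(a + 1/3)*(a + 5)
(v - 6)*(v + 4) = v^2 - 2*v - 24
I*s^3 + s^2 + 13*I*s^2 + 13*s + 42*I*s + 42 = (s + 6)*(s + 7)*(I*s + 1)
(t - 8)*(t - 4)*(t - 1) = t^3 - 13*t^2 + 44*t - 32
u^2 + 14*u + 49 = (u + 7)^2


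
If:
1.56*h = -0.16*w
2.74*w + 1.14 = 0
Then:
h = 0.04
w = -0.42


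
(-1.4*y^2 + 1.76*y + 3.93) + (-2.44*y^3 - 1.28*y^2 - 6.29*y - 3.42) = -2.44*y^3 - 2.68*y^2 - 4.53*y + 0.51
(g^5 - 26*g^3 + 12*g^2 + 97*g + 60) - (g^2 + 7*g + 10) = g^5 - 26*g^3 + 11*g^2 + 90*g + 50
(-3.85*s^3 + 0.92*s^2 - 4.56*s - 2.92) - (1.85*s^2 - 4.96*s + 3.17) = -3.85*s^3 - 0.93*s^2 + 0.4*s - 6.09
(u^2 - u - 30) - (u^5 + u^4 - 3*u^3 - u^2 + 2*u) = -u^5 - u^4 + 3*u^3 + 2*u^2 - 3*u - 30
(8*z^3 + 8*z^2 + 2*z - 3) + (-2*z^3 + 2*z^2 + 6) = 6*z^3 + 10*z^2 + 2*z + 3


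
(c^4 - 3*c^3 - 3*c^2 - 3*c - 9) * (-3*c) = -3*c^5 + 9*c^4 + 9*c^3 + 9*c^2 + 27*c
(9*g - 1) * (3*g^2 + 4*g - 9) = 27*g^3 + 33*g^2 - 85*g + 9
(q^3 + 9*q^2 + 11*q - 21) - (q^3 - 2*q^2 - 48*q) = 11*q^2 + 59*q - 21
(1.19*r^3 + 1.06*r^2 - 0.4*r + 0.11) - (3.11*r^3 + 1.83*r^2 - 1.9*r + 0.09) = -1.92*r^3 - 0.77*r^2 + 1.5*r + 0.02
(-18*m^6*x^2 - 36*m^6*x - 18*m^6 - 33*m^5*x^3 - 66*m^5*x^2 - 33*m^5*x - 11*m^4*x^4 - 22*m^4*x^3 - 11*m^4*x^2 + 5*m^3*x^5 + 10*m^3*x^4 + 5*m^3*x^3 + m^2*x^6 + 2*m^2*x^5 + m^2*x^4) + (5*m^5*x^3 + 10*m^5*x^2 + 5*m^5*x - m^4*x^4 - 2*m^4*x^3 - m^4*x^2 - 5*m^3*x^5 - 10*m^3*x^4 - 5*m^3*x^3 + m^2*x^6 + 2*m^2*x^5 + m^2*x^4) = -18*m^6*x^2 - 36*m^6*x - 18*m^6 - 28*m^5*x^3 - 56*m^5*x^2 - 28*m^5*x - 12*m^4*x^4 - 24*m^4*x^3 - 12*m^4*x^2 + 2*m^2*x^6 + 4*m^2*x^5 + 2*m^2*x^4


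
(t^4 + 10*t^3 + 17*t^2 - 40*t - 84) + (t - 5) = t^4 + 10*t^3 + 17*t^2 - 39*t - 89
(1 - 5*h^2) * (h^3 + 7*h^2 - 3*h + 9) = -5*h^5 - 35*h^4 + 16*h^3 - 38*h^2 - 3*h + 9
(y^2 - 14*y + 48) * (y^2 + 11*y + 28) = y^4 - 3*y^3 - 78*y^2 + 136*y + 1344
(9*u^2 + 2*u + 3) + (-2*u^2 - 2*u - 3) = 7*u^2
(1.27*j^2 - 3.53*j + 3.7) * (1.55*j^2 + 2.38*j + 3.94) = 1.9685*j^4 - 2.4489*j^3 + 2.3374*j^2 - 5.1022*j + 14.578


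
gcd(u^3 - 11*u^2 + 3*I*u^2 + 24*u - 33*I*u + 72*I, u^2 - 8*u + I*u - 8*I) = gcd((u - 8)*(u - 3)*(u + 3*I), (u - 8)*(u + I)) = u - 8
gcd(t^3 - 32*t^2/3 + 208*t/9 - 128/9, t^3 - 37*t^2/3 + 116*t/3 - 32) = t^2 - 28*t/3 + 32/3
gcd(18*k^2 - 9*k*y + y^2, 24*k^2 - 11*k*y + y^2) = -3*k + y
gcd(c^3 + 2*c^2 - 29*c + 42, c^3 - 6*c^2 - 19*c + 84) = c - 3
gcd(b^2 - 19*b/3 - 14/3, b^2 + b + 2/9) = b + 2/3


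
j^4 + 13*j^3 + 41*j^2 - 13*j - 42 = (j - 1)*(j + 1)*(j + 6)*(j + 7)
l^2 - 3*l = l*(l - 3)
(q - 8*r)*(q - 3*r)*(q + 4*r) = q^3 - 7*q^2*r - 20*q*r^2 + 96*r^3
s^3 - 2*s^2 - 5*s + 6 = (s - 3)*(s - 1)*(s + 2)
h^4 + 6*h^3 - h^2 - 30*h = h*(h - 2)*(h + 3)*(h + 5)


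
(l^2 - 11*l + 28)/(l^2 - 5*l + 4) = (l - 7)/(l - 1)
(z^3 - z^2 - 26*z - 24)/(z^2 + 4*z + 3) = (z^2 - 2*z - 24)/(z + 3)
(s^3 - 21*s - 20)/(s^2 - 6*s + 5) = (s^2 + 5*s + 4)/(s - 1)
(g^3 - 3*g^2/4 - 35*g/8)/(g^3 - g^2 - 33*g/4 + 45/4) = g*(4*g + 7)/(2*(2*g^2 + 3*g - 9))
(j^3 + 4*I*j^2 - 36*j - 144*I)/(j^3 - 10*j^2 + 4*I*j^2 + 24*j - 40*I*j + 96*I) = (j + 6)/(j - 4)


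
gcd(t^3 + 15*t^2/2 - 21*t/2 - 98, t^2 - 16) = t + 4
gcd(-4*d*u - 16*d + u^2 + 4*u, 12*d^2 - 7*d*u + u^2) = -4*d + u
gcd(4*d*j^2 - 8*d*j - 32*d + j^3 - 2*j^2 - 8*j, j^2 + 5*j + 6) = j + 2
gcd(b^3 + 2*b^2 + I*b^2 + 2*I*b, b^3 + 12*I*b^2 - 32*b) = b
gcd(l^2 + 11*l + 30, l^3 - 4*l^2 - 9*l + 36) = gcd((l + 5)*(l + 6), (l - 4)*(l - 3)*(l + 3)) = 1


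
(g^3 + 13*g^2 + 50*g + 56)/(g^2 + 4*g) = g + 9 + 14/g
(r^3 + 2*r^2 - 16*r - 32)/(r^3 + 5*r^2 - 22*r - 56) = (r + 4)/(r + 7)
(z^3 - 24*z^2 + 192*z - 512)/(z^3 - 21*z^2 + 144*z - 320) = (z - 8)/(z - 5)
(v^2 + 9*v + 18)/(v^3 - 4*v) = (v^2 + 9*v + 18)/(v*(v^2 - 4))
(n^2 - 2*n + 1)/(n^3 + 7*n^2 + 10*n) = (n^2 - 2*n + 1)/(n*(n^2 + 7*n + 10))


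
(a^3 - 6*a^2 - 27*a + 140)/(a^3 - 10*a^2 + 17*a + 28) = (a + 5)/(a + 1)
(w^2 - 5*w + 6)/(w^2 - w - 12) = (-w^2 + 5*w - 6)/(-w^2 + w + 12)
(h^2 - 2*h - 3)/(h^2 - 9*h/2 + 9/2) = 2*(h + 1)/(2*h - 3)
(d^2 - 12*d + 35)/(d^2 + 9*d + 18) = (d^2 - 12*d + 35)/(d^2 + 9*d + 18)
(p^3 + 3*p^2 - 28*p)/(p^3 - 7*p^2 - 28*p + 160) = p*(p + 7)/(p^2 - 3*p - 40)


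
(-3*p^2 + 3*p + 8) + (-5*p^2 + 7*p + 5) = -8*p^2 + 10*p + 13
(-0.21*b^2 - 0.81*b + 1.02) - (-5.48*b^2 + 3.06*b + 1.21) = 5.27*b^2 - 3.87*b - 0.19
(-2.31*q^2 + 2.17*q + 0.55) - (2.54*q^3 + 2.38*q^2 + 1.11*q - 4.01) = -2.54*q^3 - 4.69*q^2 + 1.06*q + 4.56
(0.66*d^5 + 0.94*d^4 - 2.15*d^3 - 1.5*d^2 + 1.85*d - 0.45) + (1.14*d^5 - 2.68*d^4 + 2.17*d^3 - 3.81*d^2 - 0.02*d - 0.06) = 1.8*d^5 - 1.74*d^4 + 0.02*d^3 - 5.31*d^2 + 1.83*d - 0.51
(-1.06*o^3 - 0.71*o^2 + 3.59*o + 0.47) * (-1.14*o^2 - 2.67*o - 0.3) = 1.2084*o^5 + 3.6396*o^4 - 1.8789*o^3 - 9.9081*o^2 - 2.3319*o - 0.141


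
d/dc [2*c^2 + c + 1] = 4*c + 1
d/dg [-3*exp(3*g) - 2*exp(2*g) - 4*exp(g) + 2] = (-9*exp(2*g) - 4*exp(g) - 4)*exp(g)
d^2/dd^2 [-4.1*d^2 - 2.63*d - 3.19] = -8.20000000000000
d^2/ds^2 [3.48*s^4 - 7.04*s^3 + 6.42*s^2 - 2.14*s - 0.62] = 41.76*s^2 - 42.24*s + 12.84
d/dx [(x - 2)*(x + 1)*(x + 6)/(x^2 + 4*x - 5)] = (x^4 + 8*x^3 + 13*x^2 - 26*x + 88)/(x^4 + 8*x^3 + 6*x^2 - 40*x + 25)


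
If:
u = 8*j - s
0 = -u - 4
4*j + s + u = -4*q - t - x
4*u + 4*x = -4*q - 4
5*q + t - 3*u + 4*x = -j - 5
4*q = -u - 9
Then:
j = 57/22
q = -5/4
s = 272/11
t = -1335/44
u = -4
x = 17/4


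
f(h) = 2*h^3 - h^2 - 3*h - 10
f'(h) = 6*h^2 - 2*h - 3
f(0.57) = -11.66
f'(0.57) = -2.19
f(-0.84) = -9.37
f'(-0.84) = 2.91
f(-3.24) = -78.80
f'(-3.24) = 66.47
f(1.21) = -11.55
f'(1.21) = 3.36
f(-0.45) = -9.03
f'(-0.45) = -0.88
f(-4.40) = -186.53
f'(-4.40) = 121.96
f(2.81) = 18.05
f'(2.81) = 38.76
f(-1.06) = -10.33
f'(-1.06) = 5.86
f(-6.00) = -460.00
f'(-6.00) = 225.00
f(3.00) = 26.00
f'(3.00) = 45.00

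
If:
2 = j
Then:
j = 2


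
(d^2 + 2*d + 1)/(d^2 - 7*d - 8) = (d + 1)/(d - 8)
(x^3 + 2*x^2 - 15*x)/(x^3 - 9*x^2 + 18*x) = (x + 5)/(x - 6)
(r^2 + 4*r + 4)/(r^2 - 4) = (r + 2)/(r - 2)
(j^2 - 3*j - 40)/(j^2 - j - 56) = (j + 5)/(j + 7)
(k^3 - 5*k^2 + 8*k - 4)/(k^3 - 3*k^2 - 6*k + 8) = (k^2 - 4*k + 4)/(k^2 - 2*k - 8)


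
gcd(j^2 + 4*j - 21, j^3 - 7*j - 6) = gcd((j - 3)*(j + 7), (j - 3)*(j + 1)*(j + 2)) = j - 3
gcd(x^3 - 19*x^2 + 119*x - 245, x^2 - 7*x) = x - 7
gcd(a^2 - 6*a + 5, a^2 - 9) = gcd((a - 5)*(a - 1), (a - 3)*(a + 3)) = 1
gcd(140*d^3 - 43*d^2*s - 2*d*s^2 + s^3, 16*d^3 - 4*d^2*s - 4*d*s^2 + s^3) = -4*d + s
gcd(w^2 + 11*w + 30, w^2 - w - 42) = w + 6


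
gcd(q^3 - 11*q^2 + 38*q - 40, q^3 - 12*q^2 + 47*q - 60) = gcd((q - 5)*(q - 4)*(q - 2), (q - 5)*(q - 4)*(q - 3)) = q^2 - 9*q + 20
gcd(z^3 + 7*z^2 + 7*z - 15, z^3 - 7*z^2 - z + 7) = z - 1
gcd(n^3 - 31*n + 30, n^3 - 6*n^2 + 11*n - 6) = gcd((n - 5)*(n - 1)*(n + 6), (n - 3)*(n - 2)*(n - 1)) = n - 1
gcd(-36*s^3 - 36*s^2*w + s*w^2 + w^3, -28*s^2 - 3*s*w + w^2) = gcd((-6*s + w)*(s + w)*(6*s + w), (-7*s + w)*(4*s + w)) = 1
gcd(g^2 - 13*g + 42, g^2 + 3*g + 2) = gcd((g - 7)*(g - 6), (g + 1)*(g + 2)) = 1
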